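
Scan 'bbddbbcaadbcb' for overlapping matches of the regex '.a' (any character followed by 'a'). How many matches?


Pattern: .a means any character followed by 'a'.
Scanning 'bbddbbcaadbcb' position-by-position:
  Pos 0: window 'bb' -> no
  Pos 1: window 'bd' -> no
  Pos 2: window 'dd' -> no
  Pos 3: window 'db' -> no
  Pos 4: window 'bb' -> no
  Pos 5: window 'bc' -> no
  Pos 6: window 'ca' -> MATCH
  Pos 7: window 'aa' -> MATCH
  Pos 8: window 'ad' -> no
  Pos 9: window 'db' -> no
  Pos 10: window 'bc' -> no
  Pos 11: window 'cb' -> no
  Pos 12: window 'b' -> no
Total matches: 2

2


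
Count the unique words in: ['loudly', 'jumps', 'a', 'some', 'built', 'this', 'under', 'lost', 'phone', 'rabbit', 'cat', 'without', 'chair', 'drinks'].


Listing all tokens and tracking unique types:
  Token 1: 'loudly' -> NEW (unique so far: 1)
  Token 2: 'jumps' -> NEW (unique so far: 2)
  Token 3: 'a' -> NEW (unique so far: 3)
  Token 4: 'some' -> NEW (unique so far: 4)
  Token 5: 'built' -> NEW (unique so far: 5)
  Token 6: 'this' -> NEW (unique so far: 6)
  Token 7: 'under' -> NEW (unique so far: 7)
  Token 8: 'lost' -> NEW (unique so far: 8)
  Token 9: 'phone' -> NEW (unique so far: 9)
  Token 10: 'rabbit' -> NEW (unique so far: 10)
  Token 11: 'cat' -> NEW (unique so far: 11)
  Token 12: 'without' -> NEW (unique so far: 12)
  Token 13: 'chair' -> NEW (unique so far: 13)
  Token 14: 'drinks' -> NEW (unique so far: 14)
Unique types: ('a', 'built', 'cat', 'chair', 'drinks', 'jumps', 'lost', 'loudly', 'phone', 'rabbit', 'some', 'this', 'under', 'without')
Vocabulary size: 14

14


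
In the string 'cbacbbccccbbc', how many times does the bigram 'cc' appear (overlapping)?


Scanning 'cbacbbccccbbc' for bigram 'cc':
  Position 0: 'cb' -> no
  Position 1: 'ba' -> no
  Position 2: 'ac' -> no
  Position 3: 'cb' -> no
  Position 4: 'bb' -> no
  Position 5: 'bc' -> no
  Position 6: 'cc' -> MATCH
  Position 7: 'cc' -> MATCH
  Position 8: 'cc' -> MATCH
  Position 9: 'cb' -> no
  Position 10: 'bb' -> no
  Position 11: 'bc' -> no
Total matches: 3

3


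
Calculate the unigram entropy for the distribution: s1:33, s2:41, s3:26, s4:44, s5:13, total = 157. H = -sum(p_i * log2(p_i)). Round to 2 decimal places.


Computing entropy H = -sum(p_i * log2(p_i)):
  s1: p = 33/157 = 0.2102, -p*log2(p) = 0.4730
  s2: p = 41/157 = 0.2611, -p*log2(p) = 0.5059
  s3: p = 26/157 = 0.1656, -p*log2(p) = 0.4296
  s4: p = 44/157 = 0.2803, -p*log2(p) = 0.5143
  s5: p = 13/157 = 0.0828, -p*log2(p) = 0.2976
H = sum of terms = 2.2204
Rounded to 2 decimals: 2.22

2.22


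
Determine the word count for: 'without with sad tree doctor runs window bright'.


Counting words by splitting on spaces:
  Word 1: 'without'
  Word 2: 'with'
  Word 3: 'sad'
  Word 4: 'tree'
  Word 5: 'doctor'
  Word 6: 'runs'
  Word 7: 'window'
  Word 8: 'bright'
Total words: 8

8


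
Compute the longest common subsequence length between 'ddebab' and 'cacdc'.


DP table for LCS of 'ddebab' and 'cacdc':
       c  a  c  d  c
    0  0  0  0  0  0
  d 0  0  0  0  1  1
  d 0  0  0  0  1  1
  e 0  0  0  0  1  1
  b 0  0  0  0  1  1
  a 0  0  1  1  1  1
  b 0  0  1  1  1  1
LCS: 'd'
LCS length = 1

1


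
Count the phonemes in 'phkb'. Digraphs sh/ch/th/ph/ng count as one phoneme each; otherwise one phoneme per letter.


Parsing 'phkb' greedily, digraphs first:
  'ph' -> digraph (1 consonant phoneme) (phonemes so far: 1)
  'k' -> consonant phoneme (phonemes so far: 2)
  'b' -> consonant phoneme (phonemes so far: 3)
Total phonemes: 3

3


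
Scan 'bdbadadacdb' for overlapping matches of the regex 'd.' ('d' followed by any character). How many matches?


Pattern: d. means 'd' followed by any character.
Scanning 'bdbadadacdb' position-by-position:
  Pos 0: window 'bd' -> no
  Pos 1: window 'db' -> MATCH
  Pos 2: window 'ba' -> no
  Pos 3: window 'ad' -> no
  Pos 4: window 'da' -> MATCH
  Pos 5: window 'ad' -> no
  Pos 6: window 'da' -> MATCH
  Pos 7: window 'ac' -> no
  Pos 8: window 'cd' -> no
  Pos 9: window 'db' -> MATCH
  Pos 10: window 'b' -> no
Total matches: 4

4


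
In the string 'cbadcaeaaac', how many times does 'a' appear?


Scanning 'cbadcaeaaac' for 'a':
  Position 2: 'a' -> MATCH (count: 1)
  Position 5: 'a' -> MATCH (count: 2)
  Position 7: 'a' -> MATCH (count: 3)
  Position 8: 'a' -> MATCH (count: 4)
  Position 9: 'a' -> MATCH (count: 5)
Total occurrences of 'a': 5

5


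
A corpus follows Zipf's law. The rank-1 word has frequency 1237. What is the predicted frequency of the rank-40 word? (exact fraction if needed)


Zipf's law: freq(rank) = f1 / rank
f1 = 1237, rank = 40
freq = 1237 / 40
GCD(1237, 40) = 1
Simplified: 1237/40

1237/40


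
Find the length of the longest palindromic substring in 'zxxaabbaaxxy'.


Scanning 'zxxaabbaaxxy' for palindromic substrings.
Substring at positions 1-10: 'xxaabbaaxx'.
Check: reverse('xxaabbaaxx') = 'xxaabbaaxx' -> palindrome confirmed.
Neighbouring characters ('z' / 'y') break symmetry, so it cannot extend further.
No longer palindromic substring exists; longest length = 10

10


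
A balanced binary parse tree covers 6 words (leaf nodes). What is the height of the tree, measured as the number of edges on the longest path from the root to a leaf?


In a balanced binary tree with n leaves the deepest leaf is ceil(log2(n)) edges below the root.
log2(6) = 2.5850
ceil(2.5850) = 3
height (edges) = 3

3


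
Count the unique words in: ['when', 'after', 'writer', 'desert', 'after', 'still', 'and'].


Listing all tokens and tracking unique types:
  Token 1: 'when' -> NEW (unique so far: 1)
  Token 2: 'after' -> NEW (unique so far: 2)
  Token 3: 'writer' -> NEW (unique so far: 3)
  Token 4: 'desert' -> NEW (unique so far: 4)
  Token 5: 'after' -> duplicate (unique so far: 4)
  Token 6: 'still' -> NEW (unique so far: 5)
  Token 7: 'and' -> NEW (unique so far: 6)
Unique types: ('after', 'and', 'desert', 'still', 'when', 'writer')
Vocabulary size: 6

6


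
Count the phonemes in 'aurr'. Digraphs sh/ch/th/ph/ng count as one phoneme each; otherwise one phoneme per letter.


Parsing 'aurr' greedily, digraphs first:
  'a' -> vowel phoneme (phonemes so far: 1)
  'u' -> vowel phoneme (phonemes so far: 2)
  'r' -> consonant phoneme (phonemes so far: 3)
  'r' -> consonant phoneme (phonemes so far: 4)
Total phonemes: 4

4


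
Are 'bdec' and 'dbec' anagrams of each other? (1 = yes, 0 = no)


Sort characters of 'bdec': 'bcde'
Sort characters of 'dbec': 'bcde'
Sorted forms match -> they ARE anagrams
Result: 1

1


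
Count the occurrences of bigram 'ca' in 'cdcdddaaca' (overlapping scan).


Scanning 'cdcdddaaca' for bigram 'ca':
  Position 0: 'cd' -> no
  Position 1: 'dc' -> no
  Position 2: 'cd' -> no
  Position 3: 'dd' -> no
  Position 4: 'dd' -> no
  Position 5: 'da' -> no
  Position 6: 'aa' -> no
  Position 7: 'ac' -> no
  Position 8: 'ca' -> MATCH
Total matches: 1

1


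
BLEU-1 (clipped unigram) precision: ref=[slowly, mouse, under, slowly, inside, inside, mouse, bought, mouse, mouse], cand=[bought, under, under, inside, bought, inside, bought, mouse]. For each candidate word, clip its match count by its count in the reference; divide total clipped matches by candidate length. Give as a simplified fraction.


Reference word counts: {'bought': 1, 'inside': 2, 'mouse': 4, 'slowly': 2, 'under': 1}
Checking each candidate word (with clipping):
  'bought' -> in reference (ref count 1, used 1/1) -> match (matches: 1)
  'under' -> in reference (ref count 1, used 1/1) -> match (matches: 2)
  'under' -> ref count 1 already used up (1/1) -> clipped, no match (matches: 2)
  'inside' -> in reference (ref count 2, used 1/2) -> match (matches: 3)
  'bought' -> ref count 1 already used up (1/1) -> clipped, no match (matches: 3)
  'inside' -> in reference (ref count 2, used 2/2) -> match (matches: 4)
  'bought' -> ref count 1 already used up (1/1) -> clipped, no match (matches: 4)
  'mouse' -> in reference (ref count 4, used 1/4) -> match (matches: 5)
Clipped matches: 5, Candidate length: 8
Precision = 5/8

5/8


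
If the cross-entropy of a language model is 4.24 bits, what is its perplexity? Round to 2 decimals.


Perplexity formula: PP = 2^H
H = 4.24
PP = 2^4.24
Decompose: 2^4.24 = 2^4 * 2^0.24
2^4 = 16, 2^0.24 ~ 1.1809927
PP ~ 16 * 1.1809927 = 18.8958832
Rounded to 2 decimals: 18.90

18.90


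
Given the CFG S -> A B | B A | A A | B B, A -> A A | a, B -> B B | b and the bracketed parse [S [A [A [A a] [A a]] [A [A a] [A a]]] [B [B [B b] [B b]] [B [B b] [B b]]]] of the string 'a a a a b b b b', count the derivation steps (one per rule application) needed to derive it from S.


Every bracketed nonterminal node [X ...] in the tree is produced by exactly one rule application.
Reading the tree off as a leftmost derivation:
  Step 1: S  =>  A B   (applied S -> A B)
  Step 2: A B  =>  A A B   (applied A -> A A)
  Step 3: A A B  =>  A A A B   (applied A -> A A)
  Step 4: A A A B  =>  a A A B   (applied A -> a)
  Step 5: a A A B  =>  a a A B   (applied A -> a)
  Step 6: a a A B  =>  a a A A B   (applied A -> A A)
  Step 7: a a A A B  =>  a a a A B   (applied A -> a)
  Step 8: a a a A B  =>  a a a a B   (applied A -> a)
  Step 9: a a a a B  =>  a a a a B B   (applied B -> B B)
  Step 10: a a a a B B  =>  a a a a B B B   (applied B -> B B)
  Step 11: a a a a B B B  =>  a a a a b B B   (applied B -> b)
  Step 12: a a a a b B B  =>  a a a a b b B   (applied B -> b)
  Step 13: a a a a b b B  =>  a a a a b b B B   (applied B -> B B)
  Step 14: a a a a b b B B  =>  a a a a b b b B   (applied B -> b)
  Step 15: a a a a b b b B  =>  a a a a b b b b   (applied B -> b)
Final yield: a a a a b b b b
Total rewrite steps: 15

15


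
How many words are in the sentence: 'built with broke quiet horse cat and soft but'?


Counting words by splitting on spaces:
  Word 1: 'built'
  Word 2: 'with'
  Word 3: 'broke'
  Word 4: 'quiet'
  Word 5: 'horse'
  Word 6: 'cat'
  Word 7: 'and'
  Word 8: 'soft'
  Word 9: 'but'
Total words: 9

9


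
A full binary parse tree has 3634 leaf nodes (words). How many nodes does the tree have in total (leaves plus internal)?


Leaf nodes (terminals): 3634
Internal nodes = n - 1 = 3634 - 1 = 3633
Total = leaves + internal = 3634 + 3633 = 7267

7267


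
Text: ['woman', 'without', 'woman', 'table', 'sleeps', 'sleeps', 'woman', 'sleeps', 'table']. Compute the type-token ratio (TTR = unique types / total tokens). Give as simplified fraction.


Tokens: 9
Unique types: ('sleeps', 'table', 'without', 'woman') = 4
TTR = 4/9
Already in lowest terms.

4/9


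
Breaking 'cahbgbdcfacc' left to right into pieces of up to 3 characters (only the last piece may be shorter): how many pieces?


'cahbgbdcfacc' has 12 characters.
Chunking with max size 3:
  Chunk 1: 'cah' (positions 0-2)
  Chunk 2: 'bgb' (positions 3-5)
  Chunk 3: 'dcf' (positions 6-8)
  Chunk 4: 'acc' (positions 9-11)
Total chunks: ceil(12 / 3) = 4

4


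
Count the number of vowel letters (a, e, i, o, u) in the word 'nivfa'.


Scanning each character of 'nivfa':
  Position 1: 'n' -> consonant (running count: 0)
  Position 2: 'i' -> vowel (running count: 1)
  Position 3: 'v' -> consonant (running count: 1)
  Position 4: 'f' -> consonant (running count: 1)
  Position 5: 'a' -> vowel (running count: 2)
Total vowels: 2

2


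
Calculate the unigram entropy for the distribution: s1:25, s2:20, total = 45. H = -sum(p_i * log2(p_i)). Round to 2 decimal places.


Computing entropy H = -sum(p_i * log2(p_i)):
  s1: p = 25/45 = 0.5556, -p*log2(p) = 0.4711
  s2: p = 20/45 = 0.4444, -p*log2(p) = 0.5200
H = sum of terms = 0.9911
Rounded to 2 decimals: 0.99

0.99


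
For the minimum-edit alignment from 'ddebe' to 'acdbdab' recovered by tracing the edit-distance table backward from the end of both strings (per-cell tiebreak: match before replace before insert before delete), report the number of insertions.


Edit distance = 5. Backtracking from cell (5, 7) with preference match > replace > insert > delete,
then listing the resulting alignment 'ddebe' -> 'acdbdab' left to right:
  Step 1: insert 'a' [insertion #1]
  Step 2: insert 'c' [insertion #2]
  Step 3: keep 'd'
  Step 4: insert 'b' [insertion #3]
  Step 5: keep 'd'
  Step 6: replace e->a
  Step 7: keep 'b'
  Step 8: delete 'e'
Total insertions: 3

3


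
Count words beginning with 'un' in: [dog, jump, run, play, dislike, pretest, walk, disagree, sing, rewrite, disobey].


Checking each word for prefix 'un':
  'dog' -> no (count: 0)
  'jump' -> no (count: 0)
  'run' -> no (count: 0)
  'play' -> no (count: 0)
  'dislike' -> no (count: 0)
  'pretest' -> no (count: 0)
  'walk' -> no (count: 0)
  'disagree' -> no (count: 0)
  'sing' -> no (count: 0)
  'rewrite' -> no (count: 0)
  'disobey' -> no (count: 0)
Total with prefix 'un': 0

0


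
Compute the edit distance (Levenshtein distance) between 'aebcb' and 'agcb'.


Building DP table for s1='aebcb' (len 5) and s2='agcb' (len 4):
       a  g  c  b
    0  1  2  3  4
  a 1  0  1  2  3
  e 2  1  1  2  3
  b 3  2  2  2  2
  c 4  3  3  2  3
  b 5  4  4  3  2
Edit distance = dp[5][4] = 2

2


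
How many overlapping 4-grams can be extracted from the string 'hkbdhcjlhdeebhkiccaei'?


String 'hkbdhcjlhdeebhkiccaei' has length L = 21.
Number of overlapping n-grams = L - n + 1
Substituting: 21 - 4 + 1 = 18

18


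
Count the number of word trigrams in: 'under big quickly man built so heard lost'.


Word trigrams from [8] words:
  Trigram 1: (under big quickly)
  Trigram 2: (big quickly man)
  Trigram 3: (quickly man built)
  Trigram 4: (man built so)
  Trigram 5: (built so heard)
  Trigram 6: (so heard lost)
Total word trigrams: 8 - 2 = 6

6


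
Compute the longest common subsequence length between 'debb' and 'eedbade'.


DP table for LCS of 'debb' and 'eedbade':
       e  e  d  b  a  d  e
    0  0  0  0  0  0  0  0
  d 0  0  0  1  1  1  1  1
  e 0  1  1  1  1  1  1  2
  b 0  1  1  1  2  2  2  2
  b 0  1  1  1  2  2  2  2
LCS: 'de'
LCS length = 2

2


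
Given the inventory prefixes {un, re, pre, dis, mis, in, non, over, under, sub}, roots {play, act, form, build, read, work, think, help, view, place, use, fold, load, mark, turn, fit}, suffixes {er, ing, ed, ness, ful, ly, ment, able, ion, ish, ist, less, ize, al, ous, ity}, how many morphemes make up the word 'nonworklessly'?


Segmenting 'nonworklessly' against the inventory:
  'non' -> prefix (morpheme 1)
  'work' -> root (morpheme 2)
  'less' -> suffix (morpheme 3)
  'ly' -> suffix (morpheme 4)
Total morphemes: 4

4


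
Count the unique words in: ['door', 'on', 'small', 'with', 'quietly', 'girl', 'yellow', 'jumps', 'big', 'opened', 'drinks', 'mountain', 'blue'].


Listing all tokens and tracking unique types:
  Token 1: 'door' -> NEW (unique so far: 1)
  Token 2: 'on' -> NEW (unique so far: 2)
  Token 3: 'small' -> NEW (unique so far: 3)
  Token 4: 'with' -> NEW (unique so far: 4)
  Token 5: 'quietly' -> NEW (unique so far: 5)
  Token 6: 'girl' -> NEW (unique so far: 6)
  Token 7: 'yellow' -> NEW (unique so far: 7)
  Token 8: 'jumps' -> NEW (unique so far: 8)
  Token 9: 'big' -> NEW (unique so far: 9)
  Token 10: 'opened' -> NEW (unique so far: 10)
  Token 11: 'drinks' -> NEW (unique so far: 11)
  Token 12: 'mountain' -> NEW (unique so far: 12)
  Token 13: 'blue' -> NEW (unique so far: 13)
Unique types: ('big', 'blue', 'door', 'drinks', 'girl', 'jumps', 'mountain', 'on', 'opened', 'quietly', 'small', 'with', 'yellow')
Vocabulary size: 13

13


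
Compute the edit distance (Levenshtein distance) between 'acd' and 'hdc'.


Building DP table for s1='acd' (len 3) and s2='hdc' (len 3):
       h  d  c
    0  1  2  3
  a 1  1  2  3
  c 2  2  2  2
  d 3  3  2  3
Edit distance = dp[3][3] = 3

3


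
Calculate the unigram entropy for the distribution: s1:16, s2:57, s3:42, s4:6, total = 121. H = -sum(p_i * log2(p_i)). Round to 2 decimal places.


Computing entropy H = -sum(p_i * log2(p_i)):
  s1: p = 16/121 = 0.1322, -p*log2(p) = 0.3860
  s2: p = 57/121 = 0.4711, -p*log2(p) = 0.5116
  s3: p = 42/121 = 0.3471, -p*log2(p) = 0.5299
  s4: p = 6/121 = 0.0496, -p*log2(p) = 0.2149
H = sum of terms = 1.6424
Rounded to 2 decimals: 1.64

1.64


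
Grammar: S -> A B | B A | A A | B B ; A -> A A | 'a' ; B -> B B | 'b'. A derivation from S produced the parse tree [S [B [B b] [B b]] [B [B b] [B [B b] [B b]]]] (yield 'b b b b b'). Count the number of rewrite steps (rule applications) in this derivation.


Every bracketed nonterminal node [X ...] in the tree is produced by exactly one rule application.
Reading the tree off as a leftmost derivation:
  Step 1: S  =>  B B   (applied S -> B B)
  Step 2: B B  =>  B B B   (applied B -> B B)
  Step 3: B B B  =>  b B B   (applied B -> b)
  Step 4: b B B  =>  b b B   (applied B -> b)
  Step 5: b b B  =>  b b B B   (applied B -> B B)
  Step 6: b b B B  =>  b b b B   (applied B -> b)
  Step 7: b b b B  =>  b b b B B   (applied B -> B B)
  Step 8: b b b B B  =>  b b b b B   (applied B -> b)
  Step 9: b b b b B  =>  b b b b b   (applied B -> b)
Final yield: b b b b b
Total rewrite steps: 9

9


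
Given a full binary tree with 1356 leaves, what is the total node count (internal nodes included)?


Leaf nodes (terminals): 1356
Internal nodes = n - 1 = 1356 - 1 = 1355
Total = leaves + internal = 1356 + 1355 = 2711

2711


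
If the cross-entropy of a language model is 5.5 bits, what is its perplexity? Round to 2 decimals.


Perplexity formula: PP = 2^H
H = 5.5
PP = 2^5.5
Decompose: 2^5.5 = 2^5 * 2^0.5 = 2^5 * sqrt(2)
2^5 = 32, sqrt(2) ~ 1.4142136
PP ~ 32 * 1.4142136 = 45.2548352
Rounded to 2 decimals: 45.25

45.25


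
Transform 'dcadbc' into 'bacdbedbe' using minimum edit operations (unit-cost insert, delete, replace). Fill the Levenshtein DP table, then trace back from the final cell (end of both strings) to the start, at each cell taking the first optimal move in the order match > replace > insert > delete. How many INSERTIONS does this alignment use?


Edit distance = 6. Backtracking from cell (6, 9) with preference match > replace > insert > delete,
then listing the resulting alignment 'dcadbc' -> 'bacdbedbe' left to right:
  Step 1: insert 'b' [insertion #1]
  Step 2: insert 'a' [insertion #2]
  Step 3: insert 'c' [insertion #3]
  Step 4: keep 'd'
  Step 5: replace c->b
  Step 6: replace a->e
  Step 7: keep 'd'
  Step 8: keep 'b'
  Step 9: replace c->e
Total insertions: 3

3


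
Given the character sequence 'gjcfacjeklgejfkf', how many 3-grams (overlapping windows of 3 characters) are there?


String 'gjcfacjeklgejfkf' has length L = 16.
Number of overlapping n-grams = L - n + 1
Substituting: 16 - 3 + 1 = 14

14


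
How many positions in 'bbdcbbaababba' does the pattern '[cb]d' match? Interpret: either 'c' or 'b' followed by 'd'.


Pattern: [cb]d means either 'c' or 'b' followed by 'd'.
Scanning 'bbdcbbaababba' position-by-position:
  Pos 0: window 'bb' -> no
  Pos 1: window 'bd' -> MATCH
  Pos 2: window 'dc' -> no
  Pos 3: window 'cb' -> no
  Pos 4: window 'bb' -> no
  Pos 5: window 'ba' -> no
  Pos 6: window 'aa' -> no
  Pos 7: window 'ab' -> no
  Pos 8: window 'ba' -> no
  Pos 9: window 'ab' -> no
  Pos 10: window 'bb' -> no
  Pos 11: window 'ba' -> no
  Pos 12: window 'a' -> no
Total matches: 1

1


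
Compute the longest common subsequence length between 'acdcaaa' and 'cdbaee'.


DP table for LCS of 'acdcaaa' and 'cdbaee':
       c  d  b  a  e  e
    0  0  0  0  0  0  0
  a 0  0  0  0  1  1  1
  c 0  1  1  1  1  1  1
  d 0  1  2  2  2  2  2
  c 0  1  2  2  2  2  2
  a 0  1  2  2  3  3  3
  a 0  1  2  2  3  3  3
  a 0  1  2  2  3  3  3
LCS: 'cda'
LCS length = 3

3


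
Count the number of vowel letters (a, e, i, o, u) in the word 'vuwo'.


Scanning each character of 'vuwo':
  Position 1: 'v' -> consonant (running count: 0)
  Position 2: 'u' -> vowel (running count: 1)
  Position 3: 'w' -> consonant (running count: 1)
  Position 4: 'o' -> vowel (running count: 2)
Total vowels: 2

2


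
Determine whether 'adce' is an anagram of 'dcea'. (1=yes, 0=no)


Sort characters of 'adce': 'acde'
Sort characters of 'dcea': 'acde'
Sorted forms match -> they ARE anagrams
Result: 1

1


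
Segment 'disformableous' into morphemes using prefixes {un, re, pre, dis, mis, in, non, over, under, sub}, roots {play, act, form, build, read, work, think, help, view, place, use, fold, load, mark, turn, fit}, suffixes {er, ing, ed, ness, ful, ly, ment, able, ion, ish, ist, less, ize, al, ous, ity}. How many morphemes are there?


Segmenting 'disformableous' against the inventory:
  'dis' -> prefix (morpheme 1)
  'form' -> root (morpheme 2)
  'able' -> suffix (morpheme 3)
  'ous' -> suffix (morpheme 4)
Total morphemes: 4

4


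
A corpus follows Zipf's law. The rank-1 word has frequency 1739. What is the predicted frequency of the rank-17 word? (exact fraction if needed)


Zipf's law: freq(rank) = f1 / rank
f1 = 1739, rank = 17
freq = 1739 / 17
GCD(1739, 17) = 1
Simplified: 1739/17

1739/17


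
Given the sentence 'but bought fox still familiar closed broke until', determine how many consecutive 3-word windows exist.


Word trigrams from [8] words:
  Trigram 1: (but bought fox)
  Trigram 2: (bought fox still)
  Trigram 3: (fox still familiar)
  Trigram 4: (still familiar closed)
  Trigram 5: (familiar closed broke)
  Trigram 6: (closed broke until)
Total word trigrams: 8 - 2 = 6

6


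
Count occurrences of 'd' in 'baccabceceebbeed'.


Scanning 'baccabceceebbeed' for 'd':
  Position 15: 'd' -> MATCH (count: 1)
Total occurrences of 'd': 1

1


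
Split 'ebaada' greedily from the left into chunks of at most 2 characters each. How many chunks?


'ebaada' has 6 characters.
Chunking with max size 2:
  Chunk 1: 'eb' (positions 0-1)
  Chunk 2: 'aa' (positions 2-3)
  Chunk 3: 'da' (positions 4-5)
Total chunks: ceil(6 / 2) = 3

3


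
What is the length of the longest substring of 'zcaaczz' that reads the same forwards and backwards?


Scanning 'zcaaczz' for palindromic substrings.
Substring at positions 0-5: 'zcaacz'.
Check: reverse('zcaacz') = 'zcaacz' -> palindrome confirmed.
Neighbouring characters ('-' / 'z') break symmetry, so it cannot extend further.
No longer palindromic substring exists; longest length = 6

6


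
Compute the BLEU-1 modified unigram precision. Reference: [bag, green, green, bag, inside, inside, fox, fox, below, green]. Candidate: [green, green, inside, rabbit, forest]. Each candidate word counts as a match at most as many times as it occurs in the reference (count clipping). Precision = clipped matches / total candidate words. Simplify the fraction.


Reference word counts: {'bag': 2, 'below': 1, 'fox': 2, 'green': 3, 'inside': 2}
Checking each candidate word (with clipping):
  'green' -> in reference (ref count 3, used 1/3) -> match (matches: 1)
  'green' -> in reference (ref count 3, used 2/3) -> match (matches: 2)
  'inside' -> in reference (ref count 2, used 1/2) -> match (matches: 3)
  'rabbit' -> not in reference -> no match (matches: 3)
  'forest' -> not in reference -> no match (matches: 3)
Clipped matches: 3, Candidate length: 5
Precision = 3/5

3/5


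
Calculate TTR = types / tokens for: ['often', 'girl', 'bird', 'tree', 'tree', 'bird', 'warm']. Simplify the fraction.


Tokens: 7
Unique types: ('bird', 'girl', 'often', 'tree', 'warm') = 5
TTR = 5/7
Already in lowest terms.

5/7


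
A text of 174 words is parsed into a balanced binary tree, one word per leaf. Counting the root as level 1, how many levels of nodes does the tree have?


In a balanced binary tree with n leaves the deepest leaf is ceil(log2(n)) edges below the root,
so counting node levels inclusive of root and leaves gives ceil(log2(n)) + 1 levels.
log2(174) = 7.4429
ceil(7.4429) = 8
levels = 8 + 1 = 9

9


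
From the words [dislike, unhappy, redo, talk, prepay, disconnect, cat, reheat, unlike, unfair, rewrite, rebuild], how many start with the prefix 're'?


Checking each word for prefix 're':
  'dislike' -> no (count: 0)
  'unhappy' -> no (count: 0)
  'redo' -> YES, starts with 're' (count: 1)
  'talk' -> no (count: 1)
  'prepay' -> no (count: 1)
  'disconnect' -> no (count: 1)
  'cat' -> no (count: 1)
  'reheat' -> YES, starts with 're' (count: 2)
  'unlike' -> no (count: 2)
  'unfair' -> no (count: 2)
  'rewrite' -> YES, starts with 're' (count: 3)
  'rebuild' -> YES, starts with 're' (count: 4)
Total with prefix 're': 4

4


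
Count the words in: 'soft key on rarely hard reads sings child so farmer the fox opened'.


Counting words by splitting on spaces:
  Word 1: 'soft'
  Word 2: 'key'
  Word 3: 'on'
  Word 4: 'rarely'
  Word 5: 'hard'
  Word 6: 'reads'
  Word 7: 'sings'
  Word 8: 'child'
  Word 9: 'so'
  Word 10: 'farmer'
  Word 11: 'the'
  Word 12: 'fox'
  Word 13: 'opened'
Total words: 13

13


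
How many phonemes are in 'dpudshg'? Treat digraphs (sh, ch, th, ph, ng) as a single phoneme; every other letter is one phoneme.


Parsing 'dpudshg' greedily, digraphs first:
  'd' -> consonant phoneme (phonemes so far: 1)
  'p' -> consonant phoneme (phonemes so far: 2)
  'u' -> vowel phoneme (phonemes so far: 3)
  'd' -> consonant phoneme (phonemes so far: 4)
  'sh' -> digraph (1 consonant phoneme) (phonemes so far: 5)
  'g' -> consonant phoneme (phonemes so far: 6)
Total phonemes: 6

6


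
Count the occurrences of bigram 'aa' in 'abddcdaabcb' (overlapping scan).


Scanning 'abddcdaabcb' for bigram 'aa':
  Position 0: 'ab' -> no
  Position 1: 'bd' -> no
  Position 2: 'dd' -> no
  Position 3: 'dc' -> no
  Position 4: 'cd' -> no
  Position 5: 'da' -> no
  Position 6: 'aa' -> MATCH
  Position 7: 'ab' -> no
  Position 8: 'bc' -> no
  Position 9: 'cb' -> no
Total matches: 1

1


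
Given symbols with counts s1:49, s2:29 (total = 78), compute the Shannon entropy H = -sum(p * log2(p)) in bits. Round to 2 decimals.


Computing entropy H = -sum(p_i * log2(p_i)):
  s1: p = 49/78 = 0.6282, -p*log2(p) = 0.4213
  s2: p = 29/78 = 0.3718, -p*log2(p) = 0.5307
H = sum of terms = 0.9520
Rounded to 2 decimals: 0.95

0.95


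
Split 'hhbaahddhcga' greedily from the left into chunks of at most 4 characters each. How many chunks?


'hhbaahddhcga' has 12 characters.
Chunking with max size 4:
  Chunk 1: 'hhba' (positions 0-3)
  Chunk 2: 'ahdd' (positions 4-7)
  Chunk 3: 'hcga' (positions 8-11)
Total chunks: ceil(12 / 4) = 3

3


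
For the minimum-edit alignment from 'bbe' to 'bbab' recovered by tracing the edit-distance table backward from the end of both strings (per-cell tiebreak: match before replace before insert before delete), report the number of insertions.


Edit distance = 2. Backtracking from cell (3, 4) with preference match > replace > insert > delete,
then listing the resulting alignment 'bbe' -> 'bbab' left to right:
  Step 1: keep 'b'
  Step 2: keep 'b'
  Step 3: insert 'a' [insertion #1]
  Step 4: replace e->b
Total insertions: 1

1


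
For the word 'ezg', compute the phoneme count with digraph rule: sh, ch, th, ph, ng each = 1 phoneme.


Parsing 'ezg' greedily, digraphs first:
  'e' -> vowel phoneme (phonemes so far: 1)
  'z' -> consonant phoneme (phonemes so far: 2)
  'g' -> consonant phoneme (phonemes so far: 3)
Total phonemes: 3

3


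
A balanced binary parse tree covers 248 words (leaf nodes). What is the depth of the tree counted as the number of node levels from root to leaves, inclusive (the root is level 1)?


In a balanced binary tree with n leaves the deepest leaf is ceil(log2(n)) edges below the root,
so counting node levels inclusive of root and leaves gives ceil(log2(n)) + 1 levels.
log2(248) = 7.9542
ceil(7.9542) = 8
levels = 8 + 1 = 9

9


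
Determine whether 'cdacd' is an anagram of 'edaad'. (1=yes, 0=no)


Sort characters of 'cdacd': 'accdd'
Sort characters of 'edaad': 'aadde'
Sorted forms differ -> they are NOT anagrams
Result: 0

0


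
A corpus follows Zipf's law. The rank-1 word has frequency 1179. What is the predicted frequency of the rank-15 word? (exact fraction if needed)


Zipf's law: freq(rank) = f1 / rank
f1 = 1179, rank = 15
freq = 1179 / 15
GCD(1179, 15) = 3
Simplified: 393/5

393/5


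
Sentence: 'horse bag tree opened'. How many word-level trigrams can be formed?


Word trigrams from [4] words:
  Trigram 1: (horse bag tree)
  Trigram 2: (bag tree opened)
Total word trigrams: 4 - 2 = 2

2


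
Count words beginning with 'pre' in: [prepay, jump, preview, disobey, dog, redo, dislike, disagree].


Checking each word for prefix 'pre':
  'prepay' -> YES, starts with 'pre' (count: 1)
  'jump' -> no (count: 1)
  'preview' -> YES, starts with 'pre' (count: 2)
  'disobey' -> no (count: 2)
  'dog' -> no (count: 2)
  'redo' -> no (count: 2)
  'dislike' -> no (count: 2)
  'disagree' -> no (count: 2)
Total with prefix 'pre': 2

2


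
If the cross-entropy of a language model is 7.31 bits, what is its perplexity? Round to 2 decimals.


Perplexity formula: PP = 2^H
H = 7.31
PP = 2^7.31
Decompose: 2^7.31 = 2^7 * 2^0.31
2^7 = 128, 2^0.31 ~ 1.2397077
PP ~ 128 * 1.2397077 = 158.6825856
Rounded to 2 decimals: 158.68

158.68


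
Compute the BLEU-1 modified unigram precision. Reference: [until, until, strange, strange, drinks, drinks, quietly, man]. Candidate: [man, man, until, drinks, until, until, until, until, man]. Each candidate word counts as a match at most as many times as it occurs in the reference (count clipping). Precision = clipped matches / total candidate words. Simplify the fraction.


Reference word counts: {'drinks': 2, 'man': 1, 'quietly': 1, 'strange': 2, 'until': 2}
Checking each candidate word (with clipping):
  'man' -> in reference (ref count 1, used 1/1) -> match (matches: 1)
  'man' -> ref count 1 already used up (1/1) -> clipped, no match (matches: 1)
  'until' -> in reference (ref count 2, used 1/2) -> match (matches: 2)
  'drinks' -> in reference (ref count 2, used 1/2) -> match (matches: 3)
  'until' -> in reference (ref count 2, used 2/2) -> match (matches: 4)
  'until' -> ref count 2 already used up (2/2) -> clipped, no match (matches: 4)
  'until' -> ref count 2 already used up (2/2) -> clipped, no match (matches: 4)
  'until' -> ref count 2 already used up (2/2) -> clipped, no match (matches: 4)
  'man' -> ref count 1 already used up (1/1) -> clipped, no match (matches: 4)
Clipped matches: 4, Candidate length: 9
Precision = 4/9

4/9


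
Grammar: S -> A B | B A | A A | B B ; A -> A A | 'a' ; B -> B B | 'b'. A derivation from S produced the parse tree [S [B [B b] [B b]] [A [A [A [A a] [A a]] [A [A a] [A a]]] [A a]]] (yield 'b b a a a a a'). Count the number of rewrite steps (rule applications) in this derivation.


Every bracketed nonterminal node [X ...] in the tree is produced by exactly one rule application.
Reading the tree off as a leftmost derivation:
  Step 1: S  =>  B A   (applied S -> B A)
  Step 2: B A  =>  B B A   (applied B -> B B)
  Step 3: B B A  =>  b B A   (applied B -> b)
  Step 4: b B A  =>  b b A   (applied B -> b)
  Step 5: b b A  =>  b b A A   (applied A -> A A)
  Step 6: b b A A  =>  b b A A A   (applied A -> A A)
  Step 7: b b A A A  =>  b b A A A A   (applied A -> A A)
  Step 8: b b A A A A  =>  b b a A A A   (applied A -> a)
  Step 9: b b a A A A  =>  b b a a A A   (applied A -> a)
  Step 10: b b a a A A  =>  b b a a A A A   (applied A -> A A)
  Step 11: b b a a A A A  =>  b b a a a A A   (applied A -> a)
  Step 12: b b a a a A A  =>  b b a a a a A   (applied A -> a)
  Step 13: b b a a a a A  =>  b b a a a a a   (applied A -> a)
Final yield: b b a a a a a
Total rewrite steps: 13

13


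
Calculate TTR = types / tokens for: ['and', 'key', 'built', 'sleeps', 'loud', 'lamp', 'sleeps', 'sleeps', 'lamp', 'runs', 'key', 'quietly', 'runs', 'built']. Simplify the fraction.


Tokens: 14
Unique types: ('and', 'built', 'key', 'lamp', 'loud', 'quietly', 'runs', 'sleeps') = 8
TTR = 8/14
Simplify: divide both by 2 -> 4/7
TTR = 4/7

4/7


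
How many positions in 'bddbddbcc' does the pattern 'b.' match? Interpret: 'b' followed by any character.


Pattern: b. means 'b' followed by any character.
Scanning 'bddbddbcc' position-by-position:
  Pos 0: window 'bd' -> MATCH
  Pos 1: window 'dd' -> no
  Pos 2: window 'db' -> no
  Pos 3: window 'bd' -> MATCH
  Pos 4: window 'dd' -> no
  Pos 5: window 'db' -> no
  Pos 6: window 'bc' -> MATCH
  Pos 7: window 'cc' -> no
  Pos 8: window 'c' -> no
Total matches: 3

3


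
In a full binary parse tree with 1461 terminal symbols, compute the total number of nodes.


Leaf nodes (terminals): 1461
Internal nodes = n - 1 = 1461 - 1 = 1460
Total = leaves + internal = 1461 + 1460 = 2921

2921


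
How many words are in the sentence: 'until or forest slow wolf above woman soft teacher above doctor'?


Counting words by splitting on spaces:
  Word 1: 'until'
  Word 2: 'or'
  Word 3: 'forest'
  Word 4: 'slow'
  Word 5: 'wolf'
  Word 6: 'above'
  Word 7: 'woman'
  Word 8: 'soft'
  Word 9: 'teacher'
  Word 10: 'above'
  Word 11: 'doctor'
Total words: 11

11


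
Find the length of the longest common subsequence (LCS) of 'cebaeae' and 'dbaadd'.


DP table for LCS of 'cebaeae' and 'dbaadd':
       d  b  a  a  d  d
    0  0  0  0  0  0  0
  c 0  0  0  0  0  0  0
  e 0  0  0  0  0  0  0
  b 0  0  1  1  1  1  1
  a 0  0  1  2  2  2  2
  e 0  0  1  2  2  2  2
  a 0  0  1  2  3  3  3
  e 0  0  1  2  3  3  3
LCS: 'baa'
LCS length = 3

3


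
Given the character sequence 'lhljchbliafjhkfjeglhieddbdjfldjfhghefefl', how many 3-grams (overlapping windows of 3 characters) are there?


String 'lhljchbliafjhkfjeglhieddbdjfldjfhghefefl' has length L = 40.
Number of overlapping n-grams = L - n + 1
Substituting: 40 - 3 + 1 = 38

38


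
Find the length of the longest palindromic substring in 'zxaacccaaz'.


Scanning 'zxaacccaaz' for palindromic substrings.
Substring at positions 2-8: 'aacccaa'.
Check: reverse('aacccaa') = 'aacccaa' -> palindrome confirmed.
Neighbouring characters ('x' / 'z') break symmetry, so it cannot extend further.
No longer palindromic substring exists; longest length = 7

7


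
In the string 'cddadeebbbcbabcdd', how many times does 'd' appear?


Scanning 'cddadeebbbcbabcdd' for 'd':
  Position 1: 'd' -> MATCH (count: 1)
  Position 2: 'd' -> MATCH (count: 2)
  Position 4: 'd' -> MATCH (count: 3)
  Position 15: 'd' -> MATCH (count: 4)
  Position 16: 'd' -> MATCH (count: 5)
Total occurrences of 'd': 5

5


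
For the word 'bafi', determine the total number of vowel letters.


Scanning each character of 'bafi':
  Position 1: 'b' -> consonant (running count: 0)
  Position 2: 'a' -> vowel (running count: 1)
  Position 3: 'f' -> consonant (running count: 1)
  Position 4: 'i' -> vowel (running count: 2)
Total vowels: 2

2


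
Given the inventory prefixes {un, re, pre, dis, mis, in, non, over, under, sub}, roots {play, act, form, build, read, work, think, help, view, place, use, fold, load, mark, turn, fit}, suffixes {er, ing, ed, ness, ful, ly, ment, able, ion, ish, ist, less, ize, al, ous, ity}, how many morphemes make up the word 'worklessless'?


Segmenting 'worklessless' against the inventory:
  'work' -> root (morpheme 1)
  'less' -> suffix (morpheme 2)
  'less' -> suffix (morpheme 3)
Total morphemes: 3

3


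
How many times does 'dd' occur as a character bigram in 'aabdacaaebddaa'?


Scanning 'aabdacaaebddaa' for bigram 'dd':
  Position 0: 'aa' -> no
  Position 1: 'ab' -> no
  Position 2: 'bd' -> no
  Position 3: 'da' -> no
  Position 4: 'ac' -> no
  Position 5: 'ca' -> no
  Position 6: 'aa' -> no
  Position 7: 'ae' -> no
  Position 8: 'eb' -> no
  Position 9: 'bd' -> no
  Position 10: 'dd' -> MATCH
  Position 11: 'da' -> no
  Position 12: 'aa' -> no
Total matches: 1

1


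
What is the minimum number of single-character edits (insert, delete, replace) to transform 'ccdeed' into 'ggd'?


Building DP table for s1='ccdeed' (len 6) and s2='ggd' (len 3):
       g  g  d
    0  1  2  3
  c 1  1  2  3
  c 2  2  2  3
  d 3  3  3  2
  e 4  4  4  3
  e 5  5  5  4
  d 6  6  6  5
Edit distance = dp[6][3] = 5

5


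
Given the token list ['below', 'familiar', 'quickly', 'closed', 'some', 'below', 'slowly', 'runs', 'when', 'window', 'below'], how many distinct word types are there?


Listing all tokens and tracking unique types:
  Token 1: 'below' -> NEW (unique so far: 1)
  Token 2: 'familiar' -> NEW (unique so far: 2)
  Token 3: 'quickly' -> NEW (unique so far: 3)
  Token 4: 'closed' -> NEW (unique so far: 4)
  Token 5: 'some' -> NEW (unique so far: 5)
  Token 6: 'below' -> duplicate (unique so far: 5)
  Token 7: 'slowly' -> NEW (unique so far: 6)
  Token 8: 'runs' -> NEW (unique so far: 7)
  Token 9: 'when' -> NEW (unique so far: 8)
  Token 10: 'window' -> NEW (unique so far: 9)
  Token 11: 'below' -> duplicate (unique so far: 9)
Unique types: ('below', 'closed', 'familiar', 'quickly', 'runs', 'slowly', 'some', 'when', 'window')
Vocabulary size: 9

9


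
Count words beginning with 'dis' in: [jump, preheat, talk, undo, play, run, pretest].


Checking each word for prefix 'dis':
  'jump' -> no (count: 0)
  'preheat' -> no (count: 0)
  'talk' -> no (count: 0)
  'undo' -> no (count: 0)
  'play' -> no (count: 0)
  'run' -> no (count: 0)
  'pretest' -> no (count: 0)
Total with prefix 'dis': 0

0


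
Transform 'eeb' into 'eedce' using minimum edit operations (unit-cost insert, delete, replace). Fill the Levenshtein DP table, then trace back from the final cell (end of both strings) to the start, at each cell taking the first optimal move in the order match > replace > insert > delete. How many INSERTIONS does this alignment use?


Edit distance = 3. Backtracking from cell (3, 5) with preference match > replace > insert > delete,
then listing the resulting alignment 'eeb' -> 'eedce' left to right:
  Step 1: keep 'e'
  Step 2: keep 'e'
  Step 3: insert 'd' [insertion #1]
  Step 4: insert 'c' [insertion #2]
  Step 5: replace b->e
Total insertions: 2

2


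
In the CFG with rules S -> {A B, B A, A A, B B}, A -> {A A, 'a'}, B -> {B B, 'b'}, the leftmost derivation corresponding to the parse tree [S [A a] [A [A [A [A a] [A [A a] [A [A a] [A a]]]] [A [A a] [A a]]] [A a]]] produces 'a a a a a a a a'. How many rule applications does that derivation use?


Every bracketed nonterminal node [X ...] in the tree is produced by exactly one rule application.
Reading the tree off as a leftmost derivation:
  Step 1: S  =>  A A   (applied S -> A A)
  Step 2: A A  =>  a A   (applied A -> a)
  Step 3: a A  =>  a A A   (applied A -> A A)
  Step 4: a A A  =>  a A A A   (applied A -> A A)
  Step 5: a A A A  =>  a A A A A   (applied A -> A A)
  Step 6: a A A A A  =>  a a A A A   (applied A -> a)
  Step 7: a a A A A  =>  a a A A A A   (applied A -> A A)
  Step 8: a a A A A A  =>  a a a A A A   (applied A -> a)
  Step 9: a a a A A A  =>  a a a A A A A   (applied A -> A A)
  Step 10: a a a A A A A  =>  a a a a A A A   (applied A -> a)
  Step 11: a a a a A A A  =>  a a a a a A A   (applied A -> a)
  Step 12: a a a a a A A  =>  a a a a a A A A   (applied A -> A A)
  Step 13: a a a a a A A A  =>  a a a a a a A A   (applied A -> a)
  Step 14: a a a a a a A A  =>  a a a a a a a A   (applied A -> a)
  Step 15: a a a a a a a A  =>  a a a a a a a a   (applied A -> a)
Final yield: a a a a a a a a
Total rewrite steps: 15

15


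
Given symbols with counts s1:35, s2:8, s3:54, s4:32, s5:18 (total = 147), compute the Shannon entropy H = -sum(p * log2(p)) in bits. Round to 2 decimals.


Computing entropy H = -sum(p_i * log2(p_i)):
  s1: p = 35/147 = 0.2381, -p*log2(p) = 0.4929
  s2: p = 8/147 = 0.0544, -p*log2(p) = 0.2286
  s3: p = 54/147 = 0.3673, -p*log2(p) = 0.5307
  s4: p = 32/147 = 0.2177, -p*log2(p) = 0.4788
  s5: p = 18/147 = 0.1224, -p*log2(p) = 0.3710
H = sum of terms = 2.1020
Rounded to 2 decimals: 2.10

2.10


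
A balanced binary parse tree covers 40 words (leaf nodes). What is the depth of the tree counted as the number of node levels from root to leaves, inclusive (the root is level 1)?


In a balanced binary tree with n leaves the deepest leaf is ceil(log2(n)) edges below the root,
so counting node levels inclusive of root and leaves gives ceil(log2(n)) + 1 levels.
log2(40) = 5.3219
ceil(5.3219) = 6
levels = 6 + 1 = 7

7
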